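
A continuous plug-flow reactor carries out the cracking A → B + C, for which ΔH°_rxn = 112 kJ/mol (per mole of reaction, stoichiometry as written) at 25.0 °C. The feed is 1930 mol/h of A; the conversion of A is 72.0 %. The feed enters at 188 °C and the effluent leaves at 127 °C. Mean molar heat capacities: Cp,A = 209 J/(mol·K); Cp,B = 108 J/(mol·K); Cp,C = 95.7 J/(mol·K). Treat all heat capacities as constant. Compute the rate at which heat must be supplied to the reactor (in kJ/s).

Extent of reaction ξ = 0.720 × 1930 = 1389.6 mol/h
Reaction term: ξ·ΔH°_rxn = 1389.6 × 112 = 155640 kJ/h
Sensible, feed 188→25 °C: -65749 kJ/h
Outlet flows (mol/h): A 540.4, B 1389.6, C 1389.6
Sensible, products 25→127 °C: 40393 kJ/h
Q = ΔH = 130280 kJ/h = 36.188 kW
Heat supplied = 36.188 kJ/s

Q_in = 36.2 kJ/s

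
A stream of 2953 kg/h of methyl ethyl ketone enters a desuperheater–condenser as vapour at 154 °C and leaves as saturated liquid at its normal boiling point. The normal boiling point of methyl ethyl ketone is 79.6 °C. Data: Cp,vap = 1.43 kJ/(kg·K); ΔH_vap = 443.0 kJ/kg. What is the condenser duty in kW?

vapour 154→79.6 °C: -106.39 kJ/kg
condensation at 79.6 °C: -443 kJ/kg
Δh = -106.39 + -443 = -549.39 kJ/kg
Q = ṁ·Δh = 2953 kg/h × -549.39 kJ/kg = -1.6224e+06 kJ/h
|Q| = 450.65 kW

Q_c = 451 kW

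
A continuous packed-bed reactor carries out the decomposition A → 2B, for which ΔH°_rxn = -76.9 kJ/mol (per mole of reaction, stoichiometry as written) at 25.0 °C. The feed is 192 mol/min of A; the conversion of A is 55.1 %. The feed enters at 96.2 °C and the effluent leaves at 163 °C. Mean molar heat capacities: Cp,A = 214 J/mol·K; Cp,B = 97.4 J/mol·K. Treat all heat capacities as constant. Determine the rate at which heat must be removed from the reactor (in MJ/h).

Extent of reaction ξ = 0.551 × 192 = 105.79 mol/min
Reaction term: ξ·ΔH°_rxn = 105.79 × -76.9 = -8135.4 kJ/min
Sensible, feed 96.2→25 °C: -2925.5 kJ/min
Outlet flows (mol/min): A 86.208, B 211.58
Sensible, products 25→163 °C: 5389.8 kJ/min
Q = ΔH = -5671 kJ/min = -94.517 kW
Heat removed = 340.26 MJ/h

Q_out = 340 MJ/h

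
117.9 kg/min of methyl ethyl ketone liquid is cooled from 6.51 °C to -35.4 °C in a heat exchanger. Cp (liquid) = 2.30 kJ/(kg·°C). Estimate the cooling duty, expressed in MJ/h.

Q = ṁ·Cp·ΔT = 117.9 × 2.30 × (-35.4 − 6.51) = -11365 kJ/min
Converting: 11365 / 60 s = 189.41 kW
Cooling duty = 681.88 MJ/h

Q_c = 682 MJ/h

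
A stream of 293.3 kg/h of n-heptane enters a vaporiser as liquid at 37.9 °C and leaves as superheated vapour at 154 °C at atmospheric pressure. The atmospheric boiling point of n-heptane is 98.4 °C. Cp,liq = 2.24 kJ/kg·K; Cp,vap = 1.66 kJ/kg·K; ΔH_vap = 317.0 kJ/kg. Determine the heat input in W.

liquid 37.9→98.4 °C: 135.52 kJ/kg
vaporisation at 98.4 °C: 317 kJ/kg
vapour 98.4→154 °C: 92.296 kJ/kg
Δh = 135.52 + 317 + 92.296 = 544.82 kJ/kg
Q = ṁ·Δh = 293.3 kg/h × 544.82 kJ/kg = 159790 kJ/h
|Q| = 44.387 kW = 44387 W

Q = 44400 W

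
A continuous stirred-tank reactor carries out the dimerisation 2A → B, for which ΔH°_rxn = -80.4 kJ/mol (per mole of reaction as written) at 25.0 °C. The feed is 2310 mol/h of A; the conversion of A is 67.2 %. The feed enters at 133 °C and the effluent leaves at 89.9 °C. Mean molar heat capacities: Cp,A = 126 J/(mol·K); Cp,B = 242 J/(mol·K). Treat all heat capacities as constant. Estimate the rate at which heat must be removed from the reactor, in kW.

Q_out = 21.0 kW

Extent of reaction ξ = 0.672 × 2310 / 2 = 776.16 mol/h
Reaction term: ξ·ΔH°_rxn = 776.16 × -80.4 = -62403 kJ/h
Sensible, feed 133→25 °C: -31434 kJ/h
Outlet flows (mol/h): A 757.68, B 776.16
Sensible, products 25→89.9 °C: 18386 kJ/h
Q = ΔH = -75452 kJ/h = -20.959 kW
Heat removed = 20.959 kW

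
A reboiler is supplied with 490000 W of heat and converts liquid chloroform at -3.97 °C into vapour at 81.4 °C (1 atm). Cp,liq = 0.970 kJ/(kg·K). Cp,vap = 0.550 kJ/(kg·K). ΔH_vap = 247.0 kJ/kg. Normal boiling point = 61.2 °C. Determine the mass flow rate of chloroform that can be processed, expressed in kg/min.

ṁ = 91.5 kg/min

Δh = 0.970×(61.2−-3.97) + 247.0 + 0.550×(81.4−61.2) = 321.32 kJ/kg
Q = 490000 W = 490 kJ/s = 29400 kJ/min
ṁ = Q/Δh = 29400 / 321.32 = 91.496 kg/min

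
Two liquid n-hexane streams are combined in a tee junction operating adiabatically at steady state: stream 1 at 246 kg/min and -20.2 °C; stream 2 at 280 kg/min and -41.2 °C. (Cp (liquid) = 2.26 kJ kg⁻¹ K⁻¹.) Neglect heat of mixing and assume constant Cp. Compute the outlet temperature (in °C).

No heat crosses the boundary, so H_out = H_in.
T_out = Σ ṁᵢCp,ᵢTᵢ / Σ ṁᵢCp,ᵢ
      = -37302 / 1188.8 = -31.379 °C

T_out = -31.4 °C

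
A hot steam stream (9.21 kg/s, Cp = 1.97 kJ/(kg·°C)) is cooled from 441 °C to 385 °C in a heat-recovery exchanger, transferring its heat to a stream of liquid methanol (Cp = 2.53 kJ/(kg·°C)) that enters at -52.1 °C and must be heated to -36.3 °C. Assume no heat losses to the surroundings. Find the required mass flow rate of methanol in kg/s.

ṁ_c = 25.4 kg/s

Heat released by hot stream: Q = 9.21 × 1.97 × (441 − 385) = 1016 kJ/s
Energy balance on cold side (adiabatic exchanger): Q = ṁ_c·Cp_c·(T_c,out − T_c,in)
ṁ_c = 1016 / [2.53 × (-36.3 − -52.1)] = 25.418 kg/s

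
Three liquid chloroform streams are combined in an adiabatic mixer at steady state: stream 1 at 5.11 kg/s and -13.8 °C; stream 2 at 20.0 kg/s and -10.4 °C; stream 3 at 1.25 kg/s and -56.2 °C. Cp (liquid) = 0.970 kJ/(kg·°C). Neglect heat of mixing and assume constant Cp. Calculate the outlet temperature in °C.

T_out = -13.2 °C

Energy balance with Q = 0: Σ ṁᵢCp,ᵢ(T_out − Tᵢ) = 0
Σ ṁᵢCp,ᵢTᵢ = 5.11×0.970×-13.8 + 20.0×0.970×-10.4 + 1.25×0.970×-56.2 = -338.3
Σ ṁᵢCp,ᵢ = 5.11×0.970 + 20.0×0.970 + 1.25×0.970 = 25.569
T_out = -338.3 / 25.569 = -13.231 °C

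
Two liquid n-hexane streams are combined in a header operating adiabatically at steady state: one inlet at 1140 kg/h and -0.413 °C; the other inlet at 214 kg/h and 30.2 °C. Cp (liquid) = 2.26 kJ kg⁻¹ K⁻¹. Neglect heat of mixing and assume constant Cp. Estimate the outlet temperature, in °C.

No heat crosses the boundary, so H_out = H_in.
Σ ṁᵢCp,ᵢTᵢ = 1140×2.26×-0.413 + 214×2.26×30.2 = 13542
Σ ṁᵢCp,ᵢ = 1140×2.26 + 214×2.26 = 3060
T_out = 13542 / 3060 = 4.4254 °C

T_out = 4.43 °C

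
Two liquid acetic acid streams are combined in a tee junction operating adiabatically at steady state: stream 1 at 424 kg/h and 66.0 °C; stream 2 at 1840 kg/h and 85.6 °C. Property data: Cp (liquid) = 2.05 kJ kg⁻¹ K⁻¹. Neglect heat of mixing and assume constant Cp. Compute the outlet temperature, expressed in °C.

T_out = 81.9 °C

Energy balance with Q = 0: Σ ṁᵢCp,ᵢ(T_out − Tᵢ) = 0
Σ ṁᵢCp,ᵢTᵢ = 424×2.05×66.0 + 1840×2.05×85.6 = 380250
Σ ṁᵢCp,ᵢ = 424×2.05 + 1840×2.05 = 4641.2
T_out = 380250 / 4641.2 = 81.929 °C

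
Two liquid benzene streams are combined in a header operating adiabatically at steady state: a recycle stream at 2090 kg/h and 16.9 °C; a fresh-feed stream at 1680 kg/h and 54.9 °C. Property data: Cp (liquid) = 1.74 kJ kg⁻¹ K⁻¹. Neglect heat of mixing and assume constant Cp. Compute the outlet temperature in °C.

Adiabatic, steady state ⇒ Σ ṁᵢCp,ᵢ(T_out − Tᵢ) = 0
Σ ṁᵢCp,ᵢTᵢ = 2090×1.74×16.9 + 1680×1.74×54.9 = 221940
Σ ṁᵢCp,ᵢ = 2090×1.74 + 1680×1.74 = 6559.8
T_out = 221940 / 6559.8 = 33.834 °C

T_out = 33.8 °C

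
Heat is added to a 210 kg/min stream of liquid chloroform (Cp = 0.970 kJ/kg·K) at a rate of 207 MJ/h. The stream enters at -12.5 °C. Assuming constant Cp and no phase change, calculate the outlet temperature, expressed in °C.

Q = 207 MJ/h = 3450 kJ/min
ΔT = Q/(ṁ·Cp) = 3450/(210×0.970) = 16.937 K
T_out = -12.5 + 16.937 = 4.4367 °C

T_out = 4.44 °C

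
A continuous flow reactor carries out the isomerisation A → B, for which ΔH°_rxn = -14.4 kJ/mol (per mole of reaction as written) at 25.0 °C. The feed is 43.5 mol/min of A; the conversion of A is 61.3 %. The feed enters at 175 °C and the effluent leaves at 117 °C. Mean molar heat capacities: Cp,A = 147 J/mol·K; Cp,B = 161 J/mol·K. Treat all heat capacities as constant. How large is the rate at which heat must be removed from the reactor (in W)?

Q_out = 12000 W

Extent of reaction ξ = 0.613 × 43.5 = 26.665 mol/min
Reaction term: ξ·ΔH°_rxn = 26.665 × -14.4 = -383.98 kJ/min
Sensible, feed 175→25 °C: -959.17 kJ/min
Outlet flows (mol/min): A 16.835, B 26.665
Sensible, products 25→117 °C: 622.64 kJ/min
Q = ΔH = -720.52 kJ/min = -12.009 kW
Heat removed = 12009 W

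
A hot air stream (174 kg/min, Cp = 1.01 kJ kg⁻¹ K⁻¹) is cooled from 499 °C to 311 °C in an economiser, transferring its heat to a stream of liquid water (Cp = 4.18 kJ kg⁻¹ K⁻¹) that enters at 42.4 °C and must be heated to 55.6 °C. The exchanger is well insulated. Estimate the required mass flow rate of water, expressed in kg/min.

Heat released by hot stream: Q = 174 × 1.01 × (499 − 311) = 33039 kJ/min
Energy balance on cold side (adiabatic exchanger): Q = ṁ_c·Cp_c·(T_c,out − T_c,in)
ṁ_c = 33039 / [4.18 × (55.6 − 42.4)] = 598.8 kg/min

ṁ_c = 599 kg/min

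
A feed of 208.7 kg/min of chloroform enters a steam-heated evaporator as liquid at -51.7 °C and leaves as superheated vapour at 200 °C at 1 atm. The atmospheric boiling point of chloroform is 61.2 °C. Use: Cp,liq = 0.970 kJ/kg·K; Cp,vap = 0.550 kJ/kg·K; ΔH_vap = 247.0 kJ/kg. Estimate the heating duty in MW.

liquid -51.7→61.2 °C: 109.51 kJ/kg
vaporisation at 61.2 °C: 247 kJ/kg
vapour 61.2→200 °C: 76.34 kJ/kg
Δh = 109.51 + 247 + 76.34 = 432.85 kJ/kg
Q = ṁ·Δh = 208.7 kg/min × 432.85 kJ/kg = 90336 kJ/min
|Q| = 1505.6 kW = 1.5056 MW

Q = 1.51 MW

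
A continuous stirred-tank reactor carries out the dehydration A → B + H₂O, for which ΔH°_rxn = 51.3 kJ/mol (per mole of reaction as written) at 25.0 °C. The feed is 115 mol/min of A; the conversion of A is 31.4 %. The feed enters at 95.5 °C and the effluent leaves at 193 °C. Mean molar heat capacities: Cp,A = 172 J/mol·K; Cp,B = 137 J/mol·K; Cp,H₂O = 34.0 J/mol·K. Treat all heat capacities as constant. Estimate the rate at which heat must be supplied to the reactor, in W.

Extent of reaction ξ = 0.314 × 115 = 36.11 mol/min
Reaction term: ξ·ΔH°_rxn = 36.11 × 51.3 = 1852.4 kJ/min
Sensible, feed 95.5→25 °C: -1394.5 kJ/min
Outlet flows (mol/min): A 78.89, B 36.11, H₂O 36.11
Sensible, products 25→193 °C: 3317 kJ/min
Q = ΔH = 3774.9 kJ/min = 62.915 kW
Heat supplied = 62915 W

Q_in = 62900 W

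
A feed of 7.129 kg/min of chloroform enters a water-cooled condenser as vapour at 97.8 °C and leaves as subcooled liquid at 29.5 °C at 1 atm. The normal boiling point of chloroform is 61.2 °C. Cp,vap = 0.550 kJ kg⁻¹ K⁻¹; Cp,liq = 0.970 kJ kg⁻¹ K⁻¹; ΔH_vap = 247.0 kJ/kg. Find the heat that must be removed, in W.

vapour 97.8→61.2 °C: -20.13 kJ/kg
condensation at 61.2 °C: -247 kJ/kg
liquid 61.2→29.5 °C: -30.749 kJ/kg
Δh = -20.13 + -247 + -30.749 = -297.88 kJ/kg
Q = ṁ·Δh = 7.129 kg/min × -297.88 kJ/kg = -2123.6 kJ/min
|Q| = 35.393 kW = 35393 W

Q_c = 35400 W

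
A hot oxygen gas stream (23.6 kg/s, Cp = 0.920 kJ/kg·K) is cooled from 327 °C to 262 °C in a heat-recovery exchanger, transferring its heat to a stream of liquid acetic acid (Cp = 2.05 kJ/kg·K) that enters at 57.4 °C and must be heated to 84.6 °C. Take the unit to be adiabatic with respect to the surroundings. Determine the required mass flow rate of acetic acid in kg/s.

ṁ_c = 25.3 kg/s

Heat released by hot stream: Q = 23.6 × 0.920 × (327 − 262) = 1411.3 kJ/s
Energy balance on cold side (adiabatic exchanger): Q = ṁ_c·Cp_c·(T_c,out − T_c,in)
ṁ_c = 1411.3 / [2.05 × (84.6 − 57.4)] = 25.31 kg/s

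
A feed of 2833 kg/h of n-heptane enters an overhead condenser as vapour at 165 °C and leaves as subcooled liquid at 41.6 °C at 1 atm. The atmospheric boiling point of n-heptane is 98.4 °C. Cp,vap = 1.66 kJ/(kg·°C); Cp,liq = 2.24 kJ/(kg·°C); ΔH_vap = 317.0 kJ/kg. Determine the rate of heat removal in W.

Q_c = 437000 W

vapour 165→98.4 °C: -110.56 kJ/kg
condensation at 98.4 °C: -317 kJ/kg
liquid 98.4→41.6 °C: -127.23 kJ/kg
Δh = -110.56 + -317 + -127.23 = -554.79 kJ/kg
Q = ṁ·Δh = 2833 kg/h × -554.79 kJ/kg = -1.5717e+06 kJ/h
|Q| = 436.59 kW = 436590 W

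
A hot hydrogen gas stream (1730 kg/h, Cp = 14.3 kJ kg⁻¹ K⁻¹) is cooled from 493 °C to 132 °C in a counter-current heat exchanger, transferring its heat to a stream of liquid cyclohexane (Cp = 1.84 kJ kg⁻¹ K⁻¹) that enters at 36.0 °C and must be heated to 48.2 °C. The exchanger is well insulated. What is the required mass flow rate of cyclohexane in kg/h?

Heat released by hot stream: Q = 1730 × 14.3 × (493 − 132) = 8.9308e+06 kJ/h
Energy balance on cold side (adiabatic exchanger): Q = ṁ_c·Cp_c·(T_c,out − T_c,in)
ṁ_c = 8.9308e+06 / [1.84 × (48.2 − 36.0)] = 397840 kg/h

ṁ_c = 398000 kg/h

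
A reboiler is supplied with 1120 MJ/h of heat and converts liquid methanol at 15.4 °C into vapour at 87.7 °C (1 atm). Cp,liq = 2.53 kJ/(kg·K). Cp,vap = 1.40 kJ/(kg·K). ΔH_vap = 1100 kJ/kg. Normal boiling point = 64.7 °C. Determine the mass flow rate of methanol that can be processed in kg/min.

ṁ = 14.9 kg/min

Δh = 2.53×(64.7−15.4) + 1100 + 1.40×(87.7−64.7) = 1256.9 kJ/kg
Q = 1120 MJ/h = 311.11 kJ/s = 18667 kJ/min
ṁ = Q/Δh = 18667 / 1256.9 = 14.851 kg/min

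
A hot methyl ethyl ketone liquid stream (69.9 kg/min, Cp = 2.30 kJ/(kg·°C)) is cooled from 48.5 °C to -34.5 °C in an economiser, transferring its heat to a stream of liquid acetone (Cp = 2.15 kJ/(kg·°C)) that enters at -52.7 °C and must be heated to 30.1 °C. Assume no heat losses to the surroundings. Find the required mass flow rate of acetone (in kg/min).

Heat released by hot stream: Q = 69.9 × 2.30 × (48.5 − -34.5) = 13344 kJ/min
Energy balance on cold side (adiabatic exchanger): Q = ṁ_c·Cp_c·(T_c,out − T_c,in)
ṁ_c = 13344 / [2.15 × (30.1 − -52.7)] = 74.957 kg/min

ṁ_c = 75.0 kg/min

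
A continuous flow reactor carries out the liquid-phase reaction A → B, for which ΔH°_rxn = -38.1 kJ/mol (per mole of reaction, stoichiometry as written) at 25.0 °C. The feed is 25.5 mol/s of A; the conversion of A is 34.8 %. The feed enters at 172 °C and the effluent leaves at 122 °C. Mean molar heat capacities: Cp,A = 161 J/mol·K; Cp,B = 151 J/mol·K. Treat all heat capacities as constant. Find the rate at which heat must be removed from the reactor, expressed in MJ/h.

Extent of reaction ξ = 0.348 × 25.5 = 8.874 mol/s
Reaction term: ξ·ΔH°_rxn = 8.874 × -38.1 = -338.1 kJ/s
Sensible, feed 172→25 °C: -603.51 kJ/s
Outlet flows (mol/s): A 16.626, B 8.874
Sensible, products 25→122 °C: 389.63 kJ/s
Q = ΔH = -551.98 kJ/s = -551.98 kW
Heat removed = 1987.1 MJ/h

Q_out = 1990 MJ/h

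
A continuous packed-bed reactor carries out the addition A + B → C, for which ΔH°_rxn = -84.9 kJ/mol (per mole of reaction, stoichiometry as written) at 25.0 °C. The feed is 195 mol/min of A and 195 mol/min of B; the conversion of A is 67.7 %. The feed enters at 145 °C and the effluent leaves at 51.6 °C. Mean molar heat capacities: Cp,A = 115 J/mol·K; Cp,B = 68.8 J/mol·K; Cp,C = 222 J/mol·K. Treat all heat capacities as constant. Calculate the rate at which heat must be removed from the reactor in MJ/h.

Extent of reaction ξ = 0.677 × 195 = 132.02 mol/min
Reaction term: ξ·ΔH°_rxn = 132.02 × -84.9 = -11208 kJ/min
Sensible, feed 145→25 °C: -4300.9 kJ/min
Outlet flows (mol/min): A 62.985, B 62.985, C 132.02
Sensible, products 25→51.6 °C: 1087.5 kJ/min
Q = ΔH = -14421 kJ/min = -240.36 kW
Heat removed = 865.29 MJ/h

Q_out = 865 MJ/h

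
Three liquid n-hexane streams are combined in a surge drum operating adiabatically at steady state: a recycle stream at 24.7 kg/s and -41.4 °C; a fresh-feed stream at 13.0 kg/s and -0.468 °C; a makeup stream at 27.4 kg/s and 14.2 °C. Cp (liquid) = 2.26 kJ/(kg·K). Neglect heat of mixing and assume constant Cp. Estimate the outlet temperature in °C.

Adiabatic, steady state ⇒ Σ ṁᵢCp,ᵢ(T_out − Tᵢ) = 0
T_out = Σ ṁᵢCp,ᵢTᵢ / Σ ṁᵢCp,ᵢ
      = -1445.5 / 147.13 = -9.8246 °C

T_out = -9.82 °C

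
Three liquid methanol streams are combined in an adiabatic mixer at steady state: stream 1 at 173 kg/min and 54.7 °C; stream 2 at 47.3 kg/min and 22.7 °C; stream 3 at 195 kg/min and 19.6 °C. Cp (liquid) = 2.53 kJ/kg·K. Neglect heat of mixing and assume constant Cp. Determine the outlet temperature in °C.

T_out = 34.6 °C

Adiabatic, steady state ⇒ Σ ṁᵢCp,ᵢ(T_out − Tᵢ) = 0
T_out = Σ ṁᵢCp,ᵢTᵢ / Σ ṁᵢCp,ᵢ
      = 36328 / 1050.7 = 34.575 °C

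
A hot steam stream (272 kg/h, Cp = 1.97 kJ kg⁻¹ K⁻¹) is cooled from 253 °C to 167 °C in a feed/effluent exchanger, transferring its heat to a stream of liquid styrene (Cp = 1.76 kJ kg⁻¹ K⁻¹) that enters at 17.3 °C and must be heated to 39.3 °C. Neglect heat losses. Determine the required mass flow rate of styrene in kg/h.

Heat released by hot stream: Q = 272 × 1.97 × (253 − 167) = 46082 kJ/h
Energy balance on cold side (adiabatic exchanger): Q = ṁ_c·Cp_c·(T_c,out − T_c,in)
ṁ_c = 46082 / [1.76 × (39.3 − 17.3)] = 1190.1 kg/h

ṁ_c = 1190 kg/h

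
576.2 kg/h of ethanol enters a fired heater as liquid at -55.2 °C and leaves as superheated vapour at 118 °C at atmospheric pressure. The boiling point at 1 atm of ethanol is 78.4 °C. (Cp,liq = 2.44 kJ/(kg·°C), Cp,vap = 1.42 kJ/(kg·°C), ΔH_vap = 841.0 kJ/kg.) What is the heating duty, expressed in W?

Q = 196000 W

liquid -55.2→78.4 °C: 325.98 kJ/kg
vaporisation at 78.4 °C: 841 kJ/kg
vapour 78.4→118 °C: 56.232 kJ/kg
Δh = 325.98 + 841 + 56.232 = 1223.2 kJ/kg
Q = ṁ·Δh = 576.2 kg/h × 1223.2 kJ/kg = 704820 kJ/h
|Q| = 195.78 kW = 195780 W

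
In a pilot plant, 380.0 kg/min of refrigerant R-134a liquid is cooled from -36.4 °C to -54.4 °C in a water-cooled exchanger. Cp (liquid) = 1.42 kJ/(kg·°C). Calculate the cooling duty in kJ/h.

Q = ṁ·Cp·ΔT = 380.0 × 1.42 × (-54.4 − -36.4) = -9712.8 kJ/min
Converting: 9712.8 / 60 s = 161.88 kW
Cooling duty = 582770 kJ/h

Q_c = 583000 kJ/h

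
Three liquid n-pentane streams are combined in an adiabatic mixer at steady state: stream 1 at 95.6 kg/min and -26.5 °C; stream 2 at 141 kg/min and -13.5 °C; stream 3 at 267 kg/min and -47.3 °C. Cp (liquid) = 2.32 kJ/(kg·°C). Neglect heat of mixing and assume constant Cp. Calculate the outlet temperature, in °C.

T_out = -33.9 °C

Energy balance with Q = 0: Σ ṁᵢCp,ᵢ(T_out − Tᵢ) = 0
T_out = Σ ṁᵢCp,ᵢTᵢ / Σ ṁᵢCp,ᵢ
      = -39593 / 1168.4 = -33.888 °C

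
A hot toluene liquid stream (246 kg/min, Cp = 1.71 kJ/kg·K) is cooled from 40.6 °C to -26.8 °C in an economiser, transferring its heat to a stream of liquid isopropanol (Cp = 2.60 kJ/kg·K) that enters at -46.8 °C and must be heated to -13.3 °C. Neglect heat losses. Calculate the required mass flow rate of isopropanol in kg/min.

ṁ_c = 326 kg/min

Heat released by hot stream: Q = 246 × 1.71 × (40.6 − -26.8) = 28352 kJ/min
Energy balance on cold side (adiabatic exchanger): Q = ṁ_c·Cp_c·(T_c,out − T_c,in)
ṁ_c = 28352 / [2.60 × (-13.3 − -46.8)] = 325.52 kg/min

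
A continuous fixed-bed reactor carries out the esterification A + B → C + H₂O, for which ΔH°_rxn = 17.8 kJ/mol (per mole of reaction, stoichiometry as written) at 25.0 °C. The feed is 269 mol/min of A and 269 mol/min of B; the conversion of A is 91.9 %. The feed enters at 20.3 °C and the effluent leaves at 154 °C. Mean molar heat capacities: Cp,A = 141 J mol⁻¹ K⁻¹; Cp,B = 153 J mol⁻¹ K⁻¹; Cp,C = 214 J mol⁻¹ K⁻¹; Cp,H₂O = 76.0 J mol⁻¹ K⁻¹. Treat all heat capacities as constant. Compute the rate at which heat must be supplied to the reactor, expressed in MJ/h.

Q_in = 891 MJ/h

Extent of reaction ξ = 0.919 × 269 = 247.21 mol/min
Reaction term: ξ·ΔH°_rxn = 247.21 × 17.8 = 4400.4 kJ/min
Sensible, feed 20.3→25 °C: 371.7 kJ/min
Outlet flows (mol/min): A 21.789, B 21.789, C 247.21, H₂O 247.21
Sensible, products 25→154 °C: 10075 kJ/min
Q = ΔH = 14847 kJ/min = 247.44 kW
Heat supplied = 890.8 MJ/h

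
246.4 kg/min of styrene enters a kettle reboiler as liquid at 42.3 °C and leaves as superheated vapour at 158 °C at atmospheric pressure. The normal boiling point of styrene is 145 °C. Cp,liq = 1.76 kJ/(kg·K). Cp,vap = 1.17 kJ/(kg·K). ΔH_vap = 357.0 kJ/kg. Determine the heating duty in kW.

liquid 42.3→145 °C: 180.75 kJ/kg
vaporisation at 145 °C: 357 kJ/kg
vapour 145→158 °C: 15.21 kJ/kg
Δh = 180.75 + 357 + 15.21 = 552.96 kJ/kg
Q = ṁ·Δh = 246.4 kg/min × 552.96 kJ/kg = 136250 kJ/min
|Q| = 2270.8 kW

Q = 2270 kW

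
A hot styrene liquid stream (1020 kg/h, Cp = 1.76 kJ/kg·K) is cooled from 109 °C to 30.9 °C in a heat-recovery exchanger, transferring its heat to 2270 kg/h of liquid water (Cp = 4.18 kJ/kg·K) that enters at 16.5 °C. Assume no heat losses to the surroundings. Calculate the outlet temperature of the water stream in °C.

Heat released by hot stream: Q = 1020 × 1.76 × (109 − 30.9) = 140210 kJ/h
Energy balance on cold side (adiabatic exchanger): Q = ṁ_c·Cp_c·(T_c,out − T_c,in)
T_c,out = 16.5 + 140210/(2270 × 4.18) = 31.276 °C

T_c,out = 31.3 °C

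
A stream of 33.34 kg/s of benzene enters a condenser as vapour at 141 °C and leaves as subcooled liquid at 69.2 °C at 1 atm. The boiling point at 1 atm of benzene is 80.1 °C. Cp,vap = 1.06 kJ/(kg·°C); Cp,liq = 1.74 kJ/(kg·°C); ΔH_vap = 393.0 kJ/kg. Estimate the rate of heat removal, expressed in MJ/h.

Q_c = 57200 MJ/h

vapour 141→80.1 °C: -64.554 kJ/kg
condensation at 80.1 °C: -393 kJ/kg
liquid 80.1→69.2 °C: -18.966 kJ/kg
Δh = -64.554 + -393 + -18.966 = -476.52 kJ/kg
Q = ṁ·Δh = 33.34 kg/s × -476.52 kJ/kg = -15887 kJ/s
|Q| = 15887 kW = 57194 MJ/h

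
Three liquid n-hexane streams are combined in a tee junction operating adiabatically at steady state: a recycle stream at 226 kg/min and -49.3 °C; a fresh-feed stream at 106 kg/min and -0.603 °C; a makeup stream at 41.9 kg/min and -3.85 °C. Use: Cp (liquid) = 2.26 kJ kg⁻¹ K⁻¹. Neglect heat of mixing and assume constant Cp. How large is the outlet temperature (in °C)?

No heat crosses the boundary, so H_out = H_in.
T_out = Σ ṁᵢCp,ᵢTᵢ / Σ ṁᵢCp,ᵢ
      = -25689 / 845.01 = -30.401 °C

T_out = -30.4 °C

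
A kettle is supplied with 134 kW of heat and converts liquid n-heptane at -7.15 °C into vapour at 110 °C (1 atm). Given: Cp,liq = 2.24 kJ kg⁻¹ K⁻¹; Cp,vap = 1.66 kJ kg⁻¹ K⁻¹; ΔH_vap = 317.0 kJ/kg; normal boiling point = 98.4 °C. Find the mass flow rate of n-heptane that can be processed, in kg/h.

Δh = 2.24×(98.4−-7.15) + 317.0 + 1.66×(110−98.4) = 572.69 kJ/kg
Q = 134 kW = 134 kJ/s = 482400 kJ/h
ṁ = Q/Δh = 482400 / 572.69 = 842.34 kg/h

ṁ = 842 kg/h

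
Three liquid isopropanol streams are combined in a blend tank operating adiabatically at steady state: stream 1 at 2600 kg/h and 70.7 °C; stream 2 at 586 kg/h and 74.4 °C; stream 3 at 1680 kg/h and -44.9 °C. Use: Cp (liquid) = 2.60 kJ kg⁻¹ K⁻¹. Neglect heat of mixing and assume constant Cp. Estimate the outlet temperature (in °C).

Energy balance with Q = 0: Σ ṁᵢCp,ᵢ(T_out − Tᵢ) = 0
Σ ṁᵢCp,ᵢTᵢ = 2600×2.60×70.7 + 586×2.60×74.4 + 1680×2.60×-44.9 = 395160
Σ ṁᵢCp,ᵢ = 2600×2.60 + 586×2.60 + 1680×2.60 = 12652
T_out = 395160 / 12652 = 31.234 °C

T_out = 31.2 °C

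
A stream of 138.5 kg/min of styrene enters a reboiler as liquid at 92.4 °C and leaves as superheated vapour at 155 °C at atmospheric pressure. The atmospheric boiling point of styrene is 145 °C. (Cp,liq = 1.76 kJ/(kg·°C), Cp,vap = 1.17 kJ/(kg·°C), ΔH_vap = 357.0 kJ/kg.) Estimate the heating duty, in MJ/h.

Q = 3830 MJ/h

liquid 92.4→145 °C: 92.576 kJ/kg
vaporisation at 145 °C: 357 kJ/kg
vapour 145→155 °C: 11.7 kJ/kg
Δh = 92.576 + 357 + 11.7 = 461.28 kJ/kg
Q = ṁ·Δh = 138.5 kg/min × 461.28 kJ/kg = 63887 kJ/min
|Q| = 1064.8 kW = 3833.2 MJ/h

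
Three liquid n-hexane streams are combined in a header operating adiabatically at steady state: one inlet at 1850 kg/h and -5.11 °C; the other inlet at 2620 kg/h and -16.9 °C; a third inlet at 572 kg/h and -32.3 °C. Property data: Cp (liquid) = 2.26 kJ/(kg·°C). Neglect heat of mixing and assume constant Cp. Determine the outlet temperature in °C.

T_out = -14.3 °C

No heat crosses the boundary, so H_out = H_in.
T_out = Σ ṁᵢCp,ᵢTᵢ / Σ ṁᵢCp,ᵢ
      = -163190 / 11395 = -14.321 °C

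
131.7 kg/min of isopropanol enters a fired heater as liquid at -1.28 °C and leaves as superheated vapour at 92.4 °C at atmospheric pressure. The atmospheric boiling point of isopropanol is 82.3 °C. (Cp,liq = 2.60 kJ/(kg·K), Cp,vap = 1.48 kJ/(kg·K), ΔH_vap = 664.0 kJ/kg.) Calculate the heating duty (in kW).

liquid -1.28→82.3 °C: 217.31 kJ/kg
vaporisation at 82.3 °C: 664 kJ/kg
vapour 82.3→92.4 °C: 14.948 kJ/kg
Δh = 217.31 + 664 + 14.948 = 896.26 kJ/kg
Q = ṁ·Δh = 131.7 kg/min × 896.26 kJ/kg = 118040 kJ/min
|Q| = 1967.3 kW

Q = 1970 kW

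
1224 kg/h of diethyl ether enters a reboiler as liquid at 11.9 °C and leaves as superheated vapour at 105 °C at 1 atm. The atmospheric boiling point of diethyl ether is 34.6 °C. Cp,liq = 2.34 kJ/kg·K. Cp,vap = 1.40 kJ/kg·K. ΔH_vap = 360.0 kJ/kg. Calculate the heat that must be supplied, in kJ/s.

Q = 174 kJ/s

liquid 11.9→34.6 °C: 53.118 kJ/kg
vaporisation at 34.6 °C: 360 kJ/kg
vapour 34.6→105 °C: 98.56 kJ/kg
Δh = 53.118 + 360 + 98.56 = 511.68 kJ/kg
Q = ṁ·Δh = 1224 kg/h × 511.68 kJ/kg = 626290 kJ/h
|Q| = 173.97 kW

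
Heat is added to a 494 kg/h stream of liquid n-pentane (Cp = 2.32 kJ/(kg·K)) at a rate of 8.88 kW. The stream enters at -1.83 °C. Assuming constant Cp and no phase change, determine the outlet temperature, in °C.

Q = 8.88 kW = 31968 kJ/h
ΔT = Q/(ṁ·Cp) = 31968/(494×2.32) = 27.893 K
T_out = -1.83 + 27.893 = 26.063 °C

T_out = 26.1 °C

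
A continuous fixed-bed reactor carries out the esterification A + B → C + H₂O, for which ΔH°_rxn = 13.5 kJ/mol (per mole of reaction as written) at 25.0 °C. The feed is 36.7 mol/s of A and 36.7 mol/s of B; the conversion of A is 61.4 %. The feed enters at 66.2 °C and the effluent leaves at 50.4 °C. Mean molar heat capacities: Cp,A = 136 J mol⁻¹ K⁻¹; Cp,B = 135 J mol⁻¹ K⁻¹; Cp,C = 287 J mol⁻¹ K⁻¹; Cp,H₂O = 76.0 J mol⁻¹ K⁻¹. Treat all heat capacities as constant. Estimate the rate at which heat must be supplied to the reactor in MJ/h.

Q_in = 719 MJ/h

Extent of reaction ξ = 0.614 × 36.7 = 22.534 mol/s
Reaction term: ξ·ΔH°_rxn = 22.534 × 13.5 = 304.21 kJ/s
Sensible, feed 66.2→25 °C: -409.76 kJ/s
Outlet flows (mol/s): A 14.166, B 14.166, C 22.534, H₂O 22.534
Sensible, products 25→50.4 °C: 305.28 kJ/s
Q = ΔH = 199.72 kJ/s = 199.72 kW
Heat supplied = 719 MJ/h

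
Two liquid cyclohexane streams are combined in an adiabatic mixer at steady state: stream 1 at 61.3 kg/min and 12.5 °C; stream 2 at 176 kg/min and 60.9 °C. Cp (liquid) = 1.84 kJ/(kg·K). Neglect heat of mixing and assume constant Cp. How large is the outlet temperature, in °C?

No heat crosses the boundary, so H_out = H_in.
T_out = Σ ṁᵢCp,ᵢTᵢ / Σ ṁᵢCp,ᵢ
      = 21132 / 436.63 = 48.397 °C

T_out = 48.4 °C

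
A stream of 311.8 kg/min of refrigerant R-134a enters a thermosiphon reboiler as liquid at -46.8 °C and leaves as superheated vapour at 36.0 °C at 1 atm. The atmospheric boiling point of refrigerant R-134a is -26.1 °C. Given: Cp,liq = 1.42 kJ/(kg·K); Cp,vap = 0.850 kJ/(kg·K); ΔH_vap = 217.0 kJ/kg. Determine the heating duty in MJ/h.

Q = 5600 MJ/h

liquid -46.8→-26.1 °C: 29.394 kJ/kg
vaporisation at -26.1 °C: 217 kJ/kg
vapour -26.1→36.0 °C: 52.785 kJ/kg
Δh = 29.394 + 217 + 52.785 = 299.18 kJ/kg
Q = ṁ·Δh = 311.8 kg/min × 299.18 kJ/kg = 93284 kJ/min
|Q| = 1554.7 kW = 5597 MJ/h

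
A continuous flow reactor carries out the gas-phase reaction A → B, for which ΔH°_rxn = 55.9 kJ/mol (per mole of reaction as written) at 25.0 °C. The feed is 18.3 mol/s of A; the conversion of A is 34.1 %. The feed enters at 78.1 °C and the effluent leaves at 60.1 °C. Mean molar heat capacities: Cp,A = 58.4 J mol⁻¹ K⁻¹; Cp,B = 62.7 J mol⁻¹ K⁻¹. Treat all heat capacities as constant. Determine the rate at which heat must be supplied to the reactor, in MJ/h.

Extent of reaction ξ = 0.341 × 18.3 = 6.2403 mol/s
Reaction term: ξ·ΔH°_rxn = 6.2403 × 55.9 = 348.83 kJ/s
Sensible, feed 78.1→25 °C: -56.749 kJ/s
Outlet flows (mol/s): A 12.06, B 6.2403
Sensible, products 25→60.1 °C: 38.454 kJ/s
Q = ΔH = 330.54 kJ/s = 330.54 kW
Heat supplied = 1189.9 MJ/h

Q_in = 1190 MJ/h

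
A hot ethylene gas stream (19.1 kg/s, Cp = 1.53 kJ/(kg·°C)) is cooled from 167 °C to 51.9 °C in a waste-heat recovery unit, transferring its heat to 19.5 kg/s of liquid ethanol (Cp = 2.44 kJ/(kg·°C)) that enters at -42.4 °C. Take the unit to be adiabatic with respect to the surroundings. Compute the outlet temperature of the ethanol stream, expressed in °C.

T_c,out = 28.3 °C

Heat released by hot stream: Q = 19.1 × 1.53 × (167 − 51.9) = 3363.6 kJ/s
Energy balance on cold side (adiabatic exchanger): Q = ṁ_c·Cp_c·(T_c,out − T_c,in)
T_c,out = -42.4 + 3363.6/(19.5 × 2.44) = 28.293 °C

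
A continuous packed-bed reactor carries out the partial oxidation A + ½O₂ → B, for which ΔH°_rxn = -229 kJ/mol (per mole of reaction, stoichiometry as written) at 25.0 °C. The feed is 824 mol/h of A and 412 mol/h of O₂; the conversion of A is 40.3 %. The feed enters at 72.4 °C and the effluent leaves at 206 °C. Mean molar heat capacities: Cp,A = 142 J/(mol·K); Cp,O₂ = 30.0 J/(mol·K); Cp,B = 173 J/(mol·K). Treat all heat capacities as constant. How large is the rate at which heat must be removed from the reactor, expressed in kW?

Extent of reaction ξ = 0.403 × 824 = 332.07 mol/h
Reaction term: ξ·ΔH°_rxn = 332.07 × -229 = -76044 kJ/h
Sensible, feed 72.4→25 °C: -6132 kJ/h
Outlet flows (mol/h): A 491.93, O₂ 245.96, B 332.07
Sensible, products 25→206 °C: 24377 kJ/h
Q = ΔH = -57799 kJ/h = -16.055 kW
Heat removed = 16.055 kW

Q_out = 16.1 kW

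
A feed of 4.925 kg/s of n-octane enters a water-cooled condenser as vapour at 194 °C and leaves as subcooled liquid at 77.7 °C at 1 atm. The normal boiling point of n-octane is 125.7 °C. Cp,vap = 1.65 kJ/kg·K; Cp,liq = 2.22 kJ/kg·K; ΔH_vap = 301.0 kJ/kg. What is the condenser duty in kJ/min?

Q_c = 154000 kJ/min

vapour 194→125.7 °C: -112.69 kJ/kg
condensation at 125.7 °C: -301 kJ/kg
liquid 125.7→77.7 °C: -106.56 kJ/kg
Δh = -112.69 + -301 + -106.56 = -520.25 kJ/kg
Q = ṁ·Δh = 4.925 kg/s × -520.25 kJ/kg = -2562.3 kJ/s
|Q| = 2562.3 kW = 153740 kJ/min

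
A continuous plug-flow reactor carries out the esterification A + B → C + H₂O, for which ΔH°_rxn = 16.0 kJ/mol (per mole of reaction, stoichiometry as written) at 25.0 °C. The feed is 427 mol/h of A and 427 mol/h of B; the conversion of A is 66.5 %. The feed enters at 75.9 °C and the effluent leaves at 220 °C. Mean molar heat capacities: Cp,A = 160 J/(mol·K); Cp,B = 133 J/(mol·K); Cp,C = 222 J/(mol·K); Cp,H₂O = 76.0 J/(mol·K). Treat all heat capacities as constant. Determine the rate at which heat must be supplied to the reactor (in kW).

Extent of reaction ξ = 0.665 × 427 = 283.96 mol/h
Reaction term: ξ·ΔH°_rxn = 283.96 × 16.0 = 4543.3 kJ/h
Sensible, feed 75.9→25 °C: -6368.1 kJ/h
Outlet flows (mol/h): A 143.04, B 143.04, C 283.96, H₂O 283.96
Sensible, products 25→220 °C: 24674 kJ/h
Q = ΔH = 22849 kJ/h = 6.3468 kW
Heat supplied = 6.3468 kW

Q_in = 6.35 kW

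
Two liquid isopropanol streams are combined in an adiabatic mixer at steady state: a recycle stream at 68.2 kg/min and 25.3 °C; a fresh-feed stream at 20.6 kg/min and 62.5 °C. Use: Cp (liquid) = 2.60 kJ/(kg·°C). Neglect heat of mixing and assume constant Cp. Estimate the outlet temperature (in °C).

T_out = 33.9 °C

Adiabatic, steady state ⇒ Σ ṁᵢCp,ᵢ(T_out − Tᵢ) = 0
T_out = Σ ṁᵢCp,ᵢTᵢ / Σ ṁᵢCp,ᵢ
      = 7833.7 / 230.88 = 33.93 °C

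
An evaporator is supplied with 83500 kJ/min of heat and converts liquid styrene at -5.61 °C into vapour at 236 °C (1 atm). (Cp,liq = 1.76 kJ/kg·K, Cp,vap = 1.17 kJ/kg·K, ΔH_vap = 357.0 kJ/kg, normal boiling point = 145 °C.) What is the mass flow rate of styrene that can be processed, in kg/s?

Δh = 1.76×(145−-5.61) + 357.0 + 1.17×(236−145) = 728.54 kJ/kg
Q = 83500 kJ/min = 1391.7 kJ/s = 1391.7 kJ/s
ṁ = Q/Δh = 1391.7 / 728.54 = 1.9102 kg/s

ṁ = 1.91 kg/s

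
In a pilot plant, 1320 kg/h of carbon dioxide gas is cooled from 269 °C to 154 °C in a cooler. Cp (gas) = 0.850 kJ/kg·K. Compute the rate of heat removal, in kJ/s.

Q = ṁ·Cp·ΔT = 1320 × 0.850 × (154 − 269) = -129030 kJ/h
Converting: 129030 / 3600 s = 35.842 kW

Q_c = 35.8 kJ/s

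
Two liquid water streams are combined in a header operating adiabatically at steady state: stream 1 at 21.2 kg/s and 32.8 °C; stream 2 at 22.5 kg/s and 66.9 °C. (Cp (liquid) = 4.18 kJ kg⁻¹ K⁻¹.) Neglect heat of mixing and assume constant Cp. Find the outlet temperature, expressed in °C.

T_out = 50.4 °C

Energy balance with Q = 0: Σ ṁᵢCp,ᵢ(T_out − Tᵢ) = 0
Σ ṁᵢCp,ᵢTᵢ = 21.2×4.18×32.8 + 22.5×4.18×66.9 = 9198.5
Σ ṁᵢCp,ᵢ = 21.2×4.18 + 22.5×4.18 = 182.67
T_out = 9198.5 / 182.67 = 50.357 °C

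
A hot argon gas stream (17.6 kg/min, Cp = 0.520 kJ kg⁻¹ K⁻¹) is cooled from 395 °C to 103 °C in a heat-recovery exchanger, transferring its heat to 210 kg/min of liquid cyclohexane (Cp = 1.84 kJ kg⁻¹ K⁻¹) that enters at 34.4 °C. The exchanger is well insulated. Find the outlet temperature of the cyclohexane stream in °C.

T_c,out = 41.3 °C

Heat released by hot stream: Q = 17.6 × 0.520 × (395 − 103) = 2672.4 kJ/min
Energy balance on cold side (adiabatic exchanger): Q = ṁ_c·Cp_c·(T_c,out − T_c,in)
T_c,out = 34.4 + 2672.4/(210 × 1.84) = 41.316 °C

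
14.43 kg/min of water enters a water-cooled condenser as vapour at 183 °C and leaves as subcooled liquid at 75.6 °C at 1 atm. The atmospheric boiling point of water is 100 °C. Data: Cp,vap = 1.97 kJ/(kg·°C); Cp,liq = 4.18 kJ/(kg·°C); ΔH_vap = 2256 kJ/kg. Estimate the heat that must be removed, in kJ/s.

Q_c = 606 kJ/s

vapour 183→100 °C: -163.51 kJ/kg
condensation at 100 °C: -2256 kJ/kg
liquid 100→75.6 °C: -101.99 kJ/kg
Δh = -163.51 + -2256 + -101.99 = -2521.5 kJ/kg
Q = ṁ·Δh = 14.43 kg/min × -2521.5 kJ/kg = -36385 kJ/min
|Q| = 606.42 kW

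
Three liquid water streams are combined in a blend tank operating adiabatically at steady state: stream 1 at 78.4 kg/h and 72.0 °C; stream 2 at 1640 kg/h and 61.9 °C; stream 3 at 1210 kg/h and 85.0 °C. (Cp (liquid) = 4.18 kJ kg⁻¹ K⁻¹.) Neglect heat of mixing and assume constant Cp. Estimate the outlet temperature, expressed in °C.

T_out = 71.7 °C

No heat crosses the boundary, so H_out = H_in.
Σ ṁᵢCp,ᵢTᵢ = 78.4×4.18×72.0 + 1640×4.18×61.9 + 1210×4.18×85.0 = 877850
Σ ṁᵢCp,ᵢ = 78.4×4.18 + 1640×4.18 + 1210×4.18 = 12241
T_out = 877850 / 12241 = 71.715 °C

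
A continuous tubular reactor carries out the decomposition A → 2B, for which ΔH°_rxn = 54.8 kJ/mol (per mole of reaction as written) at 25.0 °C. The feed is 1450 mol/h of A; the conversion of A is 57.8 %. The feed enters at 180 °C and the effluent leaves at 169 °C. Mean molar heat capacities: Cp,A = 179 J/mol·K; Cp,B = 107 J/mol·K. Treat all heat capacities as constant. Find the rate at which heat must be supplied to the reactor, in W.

Q_in = 13100 W

Extent of reaction ξ = 0.578 × 1450 = 838.1 mol/h
Reaction term: ξ·ΔH°_rxn = 838.1 × 54.8 = 45928 kJ/h
Sensible, feed 180→25 °C: -40230 kJ/h
Outlet flows (mol/h): A 611.9, B 1676.2
Sensible, products 25→169 °C: 41599 kJ/h
Q = ΔH = 47297 kJ/h = 13.138 kW
Heat supplied = 13138 W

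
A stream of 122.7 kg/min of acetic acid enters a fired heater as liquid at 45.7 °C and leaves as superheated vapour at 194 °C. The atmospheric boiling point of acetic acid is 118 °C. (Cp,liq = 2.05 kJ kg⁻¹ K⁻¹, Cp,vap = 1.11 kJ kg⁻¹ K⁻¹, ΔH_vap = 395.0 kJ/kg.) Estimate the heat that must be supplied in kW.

Q = 1280 kW

liquid 45.7→118 °C: 148.21 kJ/kg
vaporisation at 118 °C: 395 kJ/kg
vapour 118→194 °C: 84.36 kJ/kg
Δh = 148.21 + 395 + 84.36 = 627.58 kJ/kg
Q = ṁ·Δh = 122.7 kg/min × 627.58 kJ/kg = 77003 kJ/min
|Q| = 1283.4 kW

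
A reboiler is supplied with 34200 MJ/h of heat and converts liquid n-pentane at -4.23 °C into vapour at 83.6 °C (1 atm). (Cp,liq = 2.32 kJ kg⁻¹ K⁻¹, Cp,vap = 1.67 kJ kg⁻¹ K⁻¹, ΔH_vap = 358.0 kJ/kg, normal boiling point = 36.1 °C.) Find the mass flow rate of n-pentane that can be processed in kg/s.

ṁ = 17.9 kg/s

Δh = 2.32×(36.1−-4.23) + 358.0 + 1.67×(83.6−36.1) = 530.89 kJ/kg
Q = 34200 MJ/h = 9500 kJ/s = 9500 kJ/s
ṁ = Q/Δh = 9500 / 530.89 = 17.894 kg/s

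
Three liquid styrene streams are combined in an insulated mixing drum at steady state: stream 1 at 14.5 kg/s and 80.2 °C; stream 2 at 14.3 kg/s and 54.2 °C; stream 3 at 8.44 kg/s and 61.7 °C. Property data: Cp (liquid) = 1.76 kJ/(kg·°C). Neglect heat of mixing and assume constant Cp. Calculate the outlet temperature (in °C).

T_out = 66.0 °C

Energy balance with Q = 0: Σ ṁᵢCp,ᵢ(T_out − Tᵢ) = 0
Σ ṁᵢCp,ᵢTᵢ = 14.5×1.76×80.2 + 14.3×1.76×54.2 + 8.44×1.76×61.7 = 4327.3
Σ ṁᵢCp,ᵢ = 14.5×1.76 + 14.3×1.76 + 8.44×1.76 = 65.542
T_out = 4327.3 / 65.542 = 66.023 °C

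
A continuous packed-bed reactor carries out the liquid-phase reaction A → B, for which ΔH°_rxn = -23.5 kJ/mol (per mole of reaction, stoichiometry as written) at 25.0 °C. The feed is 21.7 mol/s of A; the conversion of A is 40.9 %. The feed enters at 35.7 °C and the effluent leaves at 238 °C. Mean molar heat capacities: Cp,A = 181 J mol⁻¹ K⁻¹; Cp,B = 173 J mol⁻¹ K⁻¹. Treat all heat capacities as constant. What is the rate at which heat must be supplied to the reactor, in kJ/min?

Q_in = 34300 kJ/min

Extent of reaction ξ = 0.409 × 21.7 = 8.8753 mol/s
Reaction term: ξ·ΔH°_rxn = 8.8753 × -23.5 = -208.57 kJ/s
Sensible, feed 35.7→25 °C: -42.026 kJ/s
Outlet flows (mol/s): A 12.825, B 8.8753
Sensible, products 25→238 °C: 821.48 kJ/s
Q = ΔH = 570.88 kJ/s = 570.88 kW
Heat supplied = 34253 kJ/min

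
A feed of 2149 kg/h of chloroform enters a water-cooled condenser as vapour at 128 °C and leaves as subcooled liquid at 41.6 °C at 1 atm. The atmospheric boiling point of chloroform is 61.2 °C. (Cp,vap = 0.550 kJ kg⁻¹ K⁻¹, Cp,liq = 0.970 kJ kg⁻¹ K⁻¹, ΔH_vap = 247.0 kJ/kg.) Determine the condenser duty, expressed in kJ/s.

vapour 128→61.2 °C: -36.74 kJ/kg
condensation at 61.2 °C: -247 kJ/kg
liquid 61.2→41.6 °C: -19.012 kJ/kg
Δh = -36.74 + -247 + -19.012 = -302.75 kJ/kg
Q = ṁ·Δh = 2149 kg/h × -302.75 kJ/kg = -650610 kJ/h
|Q| = 180.73 kW

Q_c = 181 kJ/s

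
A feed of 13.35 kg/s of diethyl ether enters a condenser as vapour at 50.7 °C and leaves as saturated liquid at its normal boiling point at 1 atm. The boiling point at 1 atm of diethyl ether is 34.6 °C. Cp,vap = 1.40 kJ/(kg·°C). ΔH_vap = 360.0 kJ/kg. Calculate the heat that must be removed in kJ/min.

Q_c = 306000 kJ/min

vapour 50.7→34.6 °C: -22.54 kJ/kg
condensation at 34.6 °C: -360 kJ/kg
Δh = -22.54 + -360 = -382.54 kJ/kg
Q = ṁ·Δh = 13.35 kg/s × -382.54 kJ/kg = -5106.9 kJ/s
|Q| = 5106.9 kW = 306410 kJ/min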